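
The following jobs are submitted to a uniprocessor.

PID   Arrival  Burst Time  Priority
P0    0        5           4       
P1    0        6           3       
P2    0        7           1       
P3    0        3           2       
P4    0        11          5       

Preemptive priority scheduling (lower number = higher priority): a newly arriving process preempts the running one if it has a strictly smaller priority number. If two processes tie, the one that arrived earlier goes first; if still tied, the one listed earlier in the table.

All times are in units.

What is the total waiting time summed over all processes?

54

Schedule: | P2 0-7 | P3 7-10 | P1 10-16 | P0 16-21 | P4 21-32 |
Completion: P0=21  P1=16  P2=7  P3=10  P4=32
Waiting = turnaround − burst: P0=16, P1=10, P2=0, P3=7, P4=21
Total waiting = 16 + 10 + 0 + 7 + 21 = 54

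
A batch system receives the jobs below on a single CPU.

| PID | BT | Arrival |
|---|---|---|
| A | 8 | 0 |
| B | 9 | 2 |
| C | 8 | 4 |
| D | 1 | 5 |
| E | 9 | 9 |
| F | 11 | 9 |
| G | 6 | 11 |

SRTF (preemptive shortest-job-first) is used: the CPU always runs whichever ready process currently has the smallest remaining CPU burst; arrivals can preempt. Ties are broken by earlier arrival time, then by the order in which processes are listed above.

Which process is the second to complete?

A

Schedule: | A 0-5 | D 5-6 | A 6-9 | C 9-17 | G 17-23 | B 23-32 | E 32-41 | F 41-52 |
Completion: A=9  B=32  C=17  D=6  E=41  F=52  G=23
Turnaround (C−A): A=9  B=30  C=13  D=1  E=32  F=43  G=12
Finish order: D → A → C → G → B → E → F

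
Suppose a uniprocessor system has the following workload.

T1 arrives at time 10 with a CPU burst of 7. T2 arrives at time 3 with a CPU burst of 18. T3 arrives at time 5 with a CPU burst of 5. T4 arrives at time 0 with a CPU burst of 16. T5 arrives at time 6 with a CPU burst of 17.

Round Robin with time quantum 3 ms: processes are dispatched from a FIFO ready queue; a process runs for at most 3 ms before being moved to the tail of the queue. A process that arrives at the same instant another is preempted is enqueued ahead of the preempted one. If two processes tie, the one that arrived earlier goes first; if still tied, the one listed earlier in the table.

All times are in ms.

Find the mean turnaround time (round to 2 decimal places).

45.80

Schedule: | T4 0-3 | T2 3-6 | T4 6-9 | T3 9-12 | T5 12-15 | T2 15-18 | T4 18-21 | T1 21-24 | T3 24-26 | T5 26-29 | T2 29-32 | T4 32-35 | T1 35-38 | T5 38-41 | T2 41-44 | T4 44-47 | T1 47-48 | T5 48-51 | T2 51-54 | T4 54-55 | T5 55-58 | T2 58-61 | T5 61-63 |
Completion: T1=48  T2=61  T3=26  T4=55  T5=63
Turnaround (C−A): T1=38  T2=58  T3=21  T4=55  T5=57
Turnaround times: T1=38, T2=58, T3=21, T4=55, T5=57
Average turnaround = (38+58+21+55+57) / 5 = 229/5 = 45.80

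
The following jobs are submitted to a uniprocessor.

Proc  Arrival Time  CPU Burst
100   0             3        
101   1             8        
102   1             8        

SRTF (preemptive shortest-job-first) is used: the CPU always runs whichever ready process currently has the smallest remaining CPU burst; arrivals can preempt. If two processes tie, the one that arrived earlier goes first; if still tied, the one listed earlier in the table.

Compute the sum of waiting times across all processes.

12

Schedule: | 100 0-3 | 101 3-11 | 102 11-19 |
Completion: 100=3  101=11  102=19
Turnaround (C−A): 100=3  101=10  102=18
Waiting = turnaround − burst: 100=0, 101=2, 102=10
Total waiting = 0 + 2 + 10 = 12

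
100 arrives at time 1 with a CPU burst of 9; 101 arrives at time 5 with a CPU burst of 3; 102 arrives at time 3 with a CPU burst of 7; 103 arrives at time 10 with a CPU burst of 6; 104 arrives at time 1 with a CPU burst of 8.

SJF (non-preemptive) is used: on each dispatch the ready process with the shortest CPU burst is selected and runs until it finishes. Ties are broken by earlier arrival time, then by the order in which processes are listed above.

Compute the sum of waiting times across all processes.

Schedule: | idle 0-1 | 104 1-9 | 101 9-12 | 103 12-18 | 102 18-25 | 100 25-34 |
Completion: 100=34  101=12  102=25  103=18  104=9
Waiting = turnaround − burst: 100=24, 101=4, 102=15, 103=2, 104=0
Total waiting = 24 + 4 + 15 + 2 + 0 = 45

45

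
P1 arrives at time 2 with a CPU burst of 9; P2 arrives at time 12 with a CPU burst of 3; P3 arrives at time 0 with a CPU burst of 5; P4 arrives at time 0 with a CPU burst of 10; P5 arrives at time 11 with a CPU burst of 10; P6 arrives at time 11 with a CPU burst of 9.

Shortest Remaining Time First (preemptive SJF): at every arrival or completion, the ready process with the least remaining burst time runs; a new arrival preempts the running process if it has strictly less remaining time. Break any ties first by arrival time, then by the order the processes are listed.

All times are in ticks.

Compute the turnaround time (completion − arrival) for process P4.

Schedule: | P3 0-5 | P1 5-14 | P2 14-17 | P6 17-26 | P4 26-36 | P5 36-46 |
Completion: P1=14  P2=17  P3=5  P4=36  P5=46  P6=26
Turnaround (C−A): P1=12  P2=5  P3=5  P4=36  P5=35  P6=15
Turnaround(P4) = completion − arrival = 36 − 0 = 36

36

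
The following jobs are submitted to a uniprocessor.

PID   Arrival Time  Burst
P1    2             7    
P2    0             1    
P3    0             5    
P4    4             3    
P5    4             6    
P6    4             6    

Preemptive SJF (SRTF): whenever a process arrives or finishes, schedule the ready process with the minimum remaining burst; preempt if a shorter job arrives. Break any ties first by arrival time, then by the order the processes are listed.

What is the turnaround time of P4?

5

Timeline: | P2 0-1 | P3 1-6 | P4 6-9 | P5 9-15 | P6 15-21 | P1 21-28 |
Completion: P1=28  P2=1  P3=6  P4=9  P5=15  P6=21
Turnaround(P4) = completion − arrival = 9 − 4 = 5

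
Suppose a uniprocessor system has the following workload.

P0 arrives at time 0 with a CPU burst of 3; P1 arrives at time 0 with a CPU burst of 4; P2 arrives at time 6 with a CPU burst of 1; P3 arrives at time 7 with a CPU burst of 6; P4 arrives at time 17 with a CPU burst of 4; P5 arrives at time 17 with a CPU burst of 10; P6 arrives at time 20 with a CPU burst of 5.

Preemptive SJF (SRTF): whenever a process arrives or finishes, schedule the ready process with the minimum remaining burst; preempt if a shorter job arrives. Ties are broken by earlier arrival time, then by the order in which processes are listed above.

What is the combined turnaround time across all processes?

48

Schedule: | P0 0-3 | P1 3-7 | P2 7-8 | P3 8-14 | idle 14-17 | P4 17-21 | P6 21-26 | P5 26-36 |
Completion: P0=3  P1=7  P2=8  P3=14  P4=21  P5=36  P6=26
Turnaround = completion − arrival: P0=3, P1=7, P2=2, P3=7, P4=4, P5=19, P6=6
Total turnaround = 3 + 7 + 2 + 7 + 4 + 19 + 6 = 48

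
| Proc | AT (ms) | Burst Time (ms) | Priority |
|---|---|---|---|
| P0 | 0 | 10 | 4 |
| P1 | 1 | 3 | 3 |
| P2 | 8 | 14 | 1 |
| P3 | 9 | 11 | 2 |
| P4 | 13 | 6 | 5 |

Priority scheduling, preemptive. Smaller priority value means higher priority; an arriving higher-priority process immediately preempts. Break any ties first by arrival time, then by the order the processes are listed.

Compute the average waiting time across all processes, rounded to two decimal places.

13.20

Schedule: | P0 0-1 | P1 1-4 | P0 4-8 | P2 8-22 | P3 22-33 | P0 33-38 | P4 38-44 |
Completion: P0=38  P1=4  P2=22  P3=33  P4=44
Turnaround (C−A): P0=38  P1=3  P2=14  P3=24  P4=31
Waiting times: P0=28, P1=0, P2=0, P3=13, P4=25
Average waiting = (28+0+0+13+25) / 5 = 66/5 = 13.20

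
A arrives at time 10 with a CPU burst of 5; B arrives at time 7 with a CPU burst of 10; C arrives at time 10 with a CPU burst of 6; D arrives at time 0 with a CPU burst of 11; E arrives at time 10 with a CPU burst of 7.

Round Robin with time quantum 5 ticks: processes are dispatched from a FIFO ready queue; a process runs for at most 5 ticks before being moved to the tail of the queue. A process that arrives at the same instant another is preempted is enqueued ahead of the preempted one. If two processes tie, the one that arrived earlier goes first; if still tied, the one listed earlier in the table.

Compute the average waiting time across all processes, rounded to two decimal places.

17.40

Gantt: | D 0-10 | B 10-15 | A 15-20 | C 20-25 | E 25-30 | D 30-31 | B 31-36 | C 36-37 | E 37-39 |
Completion: A=20  B=36  C=37  D=31  E=39
Turnaround (C−A): A=10  B=29  C=27  D=31  E=29
Waiting times: A=5, B=19, C=21, D=20, E=22
Average waiting = (5+19+21+20+22) / 5 = 87/5 = 17.40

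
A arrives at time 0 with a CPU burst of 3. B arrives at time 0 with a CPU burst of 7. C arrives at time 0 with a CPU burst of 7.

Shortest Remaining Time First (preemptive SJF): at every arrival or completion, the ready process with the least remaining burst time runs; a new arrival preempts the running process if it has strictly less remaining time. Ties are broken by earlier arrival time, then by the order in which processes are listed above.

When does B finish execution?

Schedule: | A 0-3 | B 3-10 | C 10-17 |
Completion: A=3  B=10  C=17

10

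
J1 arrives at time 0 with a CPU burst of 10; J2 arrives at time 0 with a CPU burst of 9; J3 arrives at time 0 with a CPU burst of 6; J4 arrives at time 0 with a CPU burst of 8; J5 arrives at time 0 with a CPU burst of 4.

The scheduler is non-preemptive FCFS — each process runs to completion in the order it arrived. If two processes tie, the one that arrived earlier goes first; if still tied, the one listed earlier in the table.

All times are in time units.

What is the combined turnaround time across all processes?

124

Schedule: | J1 0-10 | J2 10-19 | J3 19-25 | J4 25-33 | J5 33-37 |
Completion: J1=10  J2=19  J3=25  J4=33  J5=37
Turnaround (C−A): J1=10  J2=19  J3=25  J4=33  J5=37
Turnaround = completion − arrival: J1=10, J2=19, J3=25, J4=33, J5=37
Total turnaround = 10 + 19 + 25 + 33 + 37 = 124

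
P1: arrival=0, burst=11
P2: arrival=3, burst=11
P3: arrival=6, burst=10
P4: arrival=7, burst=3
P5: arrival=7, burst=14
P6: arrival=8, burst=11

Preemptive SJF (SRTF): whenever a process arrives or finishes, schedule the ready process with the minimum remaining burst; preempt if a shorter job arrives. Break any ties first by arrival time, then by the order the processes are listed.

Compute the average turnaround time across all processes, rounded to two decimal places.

26.33

Timeline: | P1 0-7 | P4 7-10 | P1 10-14 | P3 14-24 | P2 24-35 | P6 35-46 | P5 46-60 |
Completion: P1=14  P2=35  P3=24  P4=10  P5=60  P6=46
Turnaround (C−A): P1=14  P2=32  P3=18  P4=3  P5=53  P6=38
Turnaround times: P1=14, P2=32, P3=18, P4=3, P5=53, P6=38
Average turnaround = (14+32+18+3+53+38) / 6 = 158/6 = 26.33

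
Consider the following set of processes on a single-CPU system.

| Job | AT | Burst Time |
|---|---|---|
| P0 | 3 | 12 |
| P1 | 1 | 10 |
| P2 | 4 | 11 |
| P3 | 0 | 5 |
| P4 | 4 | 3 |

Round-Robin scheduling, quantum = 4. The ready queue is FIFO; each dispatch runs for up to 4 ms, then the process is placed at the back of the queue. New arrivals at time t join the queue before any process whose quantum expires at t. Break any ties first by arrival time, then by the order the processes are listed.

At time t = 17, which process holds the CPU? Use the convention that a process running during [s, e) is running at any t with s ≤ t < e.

P4

Timeline: | P3 0-4 | P1 4-8 | P0 8-12 | P2 12-16 | P4 16-19 | P3 19-20 | P1 20-24 | P0 24-28 | P2 28-32 | P1 32-34 | P0 34-38 | P2 38-41 |
Completion: P0=38  P1=34  P2=41  P3=20  P4=19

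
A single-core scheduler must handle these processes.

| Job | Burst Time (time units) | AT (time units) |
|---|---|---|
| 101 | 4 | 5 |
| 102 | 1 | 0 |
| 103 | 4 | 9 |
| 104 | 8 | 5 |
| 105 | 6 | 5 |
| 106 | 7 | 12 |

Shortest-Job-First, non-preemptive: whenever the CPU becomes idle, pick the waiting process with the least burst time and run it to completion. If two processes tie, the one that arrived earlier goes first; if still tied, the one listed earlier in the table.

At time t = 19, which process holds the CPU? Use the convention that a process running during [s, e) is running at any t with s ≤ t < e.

106

Schedule: | 102 0-1 | idle 1-5 | 101 5-9 | 103 9-13 | 105 13-19 | 106 19-26 | 104 26-34 |
Completion: 101=9  102=1  103=13  104=34  105=19  106=26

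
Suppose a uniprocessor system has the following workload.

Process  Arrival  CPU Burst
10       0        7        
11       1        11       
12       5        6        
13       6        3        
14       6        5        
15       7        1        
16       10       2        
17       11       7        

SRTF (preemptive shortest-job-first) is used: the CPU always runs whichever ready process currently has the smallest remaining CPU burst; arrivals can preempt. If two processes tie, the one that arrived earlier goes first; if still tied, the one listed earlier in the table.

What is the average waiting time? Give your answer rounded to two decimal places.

Schedule: | 10 0-7 | 15 7-8 | 13 8-11 | 16 11-13 | 14 13-18 | 12 18-24 | 17 24-31 | 11 31-42 |
Completion: 10=7  11=42  12=24  13=11  14=18  15=8  16=13  17=31
Turnaround (C−A): 10=7  11=41  12=19  13=5  14=12  15=1  16=3  17=20
Waiting times: 10=0, 11=30, 12=13, 13=2, 14=7, 15=0, 16=1, 17=13
Average waiting = (0+30+13+2+7+0+1+13) / 8 = 66/8 = 8.25

8.25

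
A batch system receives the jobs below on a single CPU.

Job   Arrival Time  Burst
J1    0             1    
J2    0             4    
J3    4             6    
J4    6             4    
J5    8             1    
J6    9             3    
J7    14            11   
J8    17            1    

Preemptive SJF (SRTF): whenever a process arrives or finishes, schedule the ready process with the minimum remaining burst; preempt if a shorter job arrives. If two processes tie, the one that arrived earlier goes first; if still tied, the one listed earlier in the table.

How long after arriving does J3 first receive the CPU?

1

Gantt: | J1 0-1 | J2 1-5 | J3 5-6 | J4 6-8 | J5 8-9 | J4 9-11 | J6 11-14 | J3 14-17 | J8 17-18 | J3 18-20 | J7 20-31 |
Completion: J1=1  J2=5  J3=20  J4=11  J5=9  J6=14  J7=31  J8=18
Response(J3) = first start − arrival = 5 − 4 = 1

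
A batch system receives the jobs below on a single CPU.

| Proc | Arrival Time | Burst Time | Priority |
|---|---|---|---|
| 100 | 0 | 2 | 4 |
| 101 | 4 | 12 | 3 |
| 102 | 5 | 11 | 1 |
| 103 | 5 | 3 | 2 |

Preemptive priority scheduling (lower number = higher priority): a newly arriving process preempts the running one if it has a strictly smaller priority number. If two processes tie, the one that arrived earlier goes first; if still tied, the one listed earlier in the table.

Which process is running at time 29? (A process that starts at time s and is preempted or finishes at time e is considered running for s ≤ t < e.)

101

Timeline: | 100 0-2 | idle 2-4 | 101 4-5 | 102 5-16 | 103 16-19 | 101 19-30 |
Completion: 100=2  101=30  102=16  103=19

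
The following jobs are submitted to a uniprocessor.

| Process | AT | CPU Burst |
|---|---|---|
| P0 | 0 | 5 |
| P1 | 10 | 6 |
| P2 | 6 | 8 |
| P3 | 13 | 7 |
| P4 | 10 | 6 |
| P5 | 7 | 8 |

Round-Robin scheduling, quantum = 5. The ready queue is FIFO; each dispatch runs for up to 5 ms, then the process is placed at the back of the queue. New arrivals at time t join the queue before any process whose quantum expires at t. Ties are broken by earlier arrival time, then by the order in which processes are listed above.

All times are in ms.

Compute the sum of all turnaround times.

143

Schedule: | P0 0-5 | idle 5-6 | P2 6-11 | P5 11-16 | P1 16-21 | P4 21-26 | P2 26-29 | P3 29-34 | P5 34-37 | P1 37-38 | P4 38-39 | P3 39-41 |
Completion: P0=5  P1=38  P2=29  P3=41  P4=39  P5=37
Turnaround (C−A): P0=5  P1=28  P2=23  P3=28  P4=29  P5=30
Turnaround = completion − arrival: P0=5, P1=28, P2=23, P3=28, P4=29, P5=30
Total turnaround = 5 + 28 + 23 + 28 + 29 + 30 = 143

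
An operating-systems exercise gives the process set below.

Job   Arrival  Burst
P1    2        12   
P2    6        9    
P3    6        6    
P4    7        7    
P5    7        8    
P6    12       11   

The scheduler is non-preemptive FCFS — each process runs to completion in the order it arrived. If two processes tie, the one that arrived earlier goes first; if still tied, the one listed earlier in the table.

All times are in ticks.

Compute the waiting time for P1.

0

Timeline: | idle 0-2 | P1 2-14 | P2 14-23 | P3 23-29 | P4 29-36 | P5 36-44 | P6 44-55 |
Completion: P1=14  P2=23  P3=29  P4=36  P5=44  P6=55
Waiting(P1) = turnaround − burst = 12 − 12 = 0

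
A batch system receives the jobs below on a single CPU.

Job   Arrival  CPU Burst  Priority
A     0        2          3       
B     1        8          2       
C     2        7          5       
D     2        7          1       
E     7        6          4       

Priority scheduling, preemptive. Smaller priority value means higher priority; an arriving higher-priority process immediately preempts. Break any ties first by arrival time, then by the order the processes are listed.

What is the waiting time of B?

7

Schedule: | A 0-1 | B 1-2 | D 2-9 | B 9-16 | A 16-17 | E 17-23 | C 23-30 |
Completion: A=17  B=16  C=30  D=9  E=23
Turnaround (C−A): A=17  B=15  C=28  D=7  E=16
Waiting(B) = turnaround − burst = 15 − 8 = 7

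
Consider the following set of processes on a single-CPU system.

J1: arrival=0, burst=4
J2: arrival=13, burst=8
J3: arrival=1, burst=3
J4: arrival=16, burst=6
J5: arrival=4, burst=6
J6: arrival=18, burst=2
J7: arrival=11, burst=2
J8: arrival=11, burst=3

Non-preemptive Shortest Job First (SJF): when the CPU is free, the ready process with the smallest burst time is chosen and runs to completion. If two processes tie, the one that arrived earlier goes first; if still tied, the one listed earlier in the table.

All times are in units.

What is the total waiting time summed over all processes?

29

Gantt: | J1 0-4 | J3 4-7 | J5 7-13 | J7 13-15 | J8 15-18 | J6 18-20 | J4 20-26 | J2 26-34 |
Completion: J1=4  J2=34  J3=7  J4=26  J5=13  J6=20  J7=15  J8=18
Turnaround (C−A): J1=4  J2=21  J3=6  J4=10  J5=9  J6=2  J7=4  J8=7
Waiting = turnaround − burst: J1=0, J2=13, J3=3, J4=4, J5=3, J6=0, J7=2, J8=4
Total waiting = 0 + 13 + 3 + 4 + 3 + 0 + 2 + 4 = 29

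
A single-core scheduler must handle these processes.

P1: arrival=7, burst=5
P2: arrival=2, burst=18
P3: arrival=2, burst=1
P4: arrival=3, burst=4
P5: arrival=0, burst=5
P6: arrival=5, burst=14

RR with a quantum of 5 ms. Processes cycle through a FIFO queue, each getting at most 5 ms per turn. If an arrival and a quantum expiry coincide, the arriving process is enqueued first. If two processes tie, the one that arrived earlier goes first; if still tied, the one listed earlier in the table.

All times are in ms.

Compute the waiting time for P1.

13

Timeline: | P5 0-5 | P2 5-10 | P3 10-11 | P4 11-15 | P6 15-20 | P1 20-25 | P2 25-30 | P6 30-35 | P2 35-40 | P6 40-44 | P2 44-47 |
Completion: P1=25  P2=47  P3=11  P4=15  P5=5  P6=44
Waiting(P1) = turnaround − burst = 18 − 5 = 13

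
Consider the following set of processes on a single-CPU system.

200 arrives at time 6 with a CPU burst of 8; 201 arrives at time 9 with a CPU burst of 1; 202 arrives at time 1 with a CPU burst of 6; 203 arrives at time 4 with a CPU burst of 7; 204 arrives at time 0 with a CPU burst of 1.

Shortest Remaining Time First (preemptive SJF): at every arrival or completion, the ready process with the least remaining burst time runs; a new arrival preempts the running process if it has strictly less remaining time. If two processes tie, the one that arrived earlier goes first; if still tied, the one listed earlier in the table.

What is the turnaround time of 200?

Schedule: | 204 0-1 | 202 1-7 | 203 7-9 | 201 9-10 | 203 10-15 | 200 15-23 |
Completion: 200=23  201=10  202=7  203=15  204=1
Turnaround (C−A): 200=17  201=1  202=6  203=11  204=1
Turnaround(200) = completion − arrival = 23 − 6 = 17

17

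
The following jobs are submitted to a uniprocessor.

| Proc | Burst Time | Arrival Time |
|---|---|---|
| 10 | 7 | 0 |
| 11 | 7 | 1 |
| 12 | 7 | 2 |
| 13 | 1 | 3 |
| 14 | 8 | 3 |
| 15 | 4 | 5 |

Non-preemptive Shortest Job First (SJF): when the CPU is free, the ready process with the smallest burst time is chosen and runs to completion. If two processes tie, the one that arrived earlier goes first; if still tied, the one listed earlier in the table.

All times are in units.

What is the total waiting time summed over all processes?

58

Timeline: | 10 0-7 | 13 7-8 | 15 8-12 | 11 12-19 | 12 19-26 | 14 26-34 |
Completion: 10=7  11=19  12=26  13=8  14=34  15=12
Waiting = turnaround − burst: 10=0, 11=11, 12=17, 13=4, 14=23, 15=3
Total waiting = 0 + 11 + 17 + 4 + 23 + 3 = 58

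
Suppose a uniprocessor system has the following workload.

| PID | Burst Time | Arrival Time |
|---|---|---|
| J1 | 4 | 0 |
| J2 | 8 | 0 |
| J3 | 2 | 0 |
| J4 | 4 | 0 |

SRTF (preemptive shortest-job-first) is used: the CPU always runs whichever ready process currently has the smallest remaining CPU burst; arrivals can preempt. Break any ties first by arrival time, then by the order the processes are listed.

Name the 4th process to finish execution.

Timeline: | J3 0-2 | J1 2-6 | J4 6-10 | J2 10-18 |
Completion: J1=6  J2=18  J3=2  J4=10
Turnaround (C−A): J1=6  J2=18  J3=2  J4=10
Finish order: J3 → J1 → J4 → J2

J2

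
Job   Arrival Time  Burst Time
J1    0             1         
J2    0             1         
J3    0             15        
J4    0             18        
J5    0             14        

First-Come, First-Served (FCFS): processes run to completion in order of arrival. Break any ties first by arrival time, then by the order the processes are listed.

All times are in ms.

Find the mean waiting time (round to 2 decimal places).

Timeline: | J1 0-1 | J2 1-2 | J3 2-17 | J4 17-35 | J5 35-49 |
Completion: J1=1  J2=2  J3=17  J4=35  J5=49
Turnaround (C−A): J1=1  J2=2  J3=17  J4=35  J5=49
Waiting times: J1=0, J2=1, J3=2, J4=17, J5=35
Average waiting = (0+1+2+17+35) / 5 = 55/5 = 11.00

11.00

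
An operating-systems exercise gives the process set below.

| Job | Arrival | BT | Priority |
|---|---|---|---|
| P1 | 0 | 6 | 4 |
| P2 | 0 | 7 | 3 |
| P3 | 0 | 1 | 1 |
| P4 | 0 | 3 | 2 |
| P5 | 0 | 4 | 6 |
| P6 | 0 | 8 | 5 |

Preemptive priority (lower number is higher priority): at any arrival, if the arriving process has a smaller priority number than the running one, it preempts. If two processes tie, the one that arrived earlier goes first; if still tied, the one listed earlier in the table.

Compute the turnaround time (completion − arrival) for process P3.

Gantt: | P3 0-1 | P4 1-4 | P2 4-11 | P1 11-17 | P6 17-25 | P5 25-29 |
Completion: P1=17  P2=11  P3=1  P4=4  P5=29  P6=25
Turnaround (C−A): P1=17  P2=11  P3=1  P4=4  P5=29  P6=25
Turnaround(P3) = completion − arrival = 1 − 0 = 1

1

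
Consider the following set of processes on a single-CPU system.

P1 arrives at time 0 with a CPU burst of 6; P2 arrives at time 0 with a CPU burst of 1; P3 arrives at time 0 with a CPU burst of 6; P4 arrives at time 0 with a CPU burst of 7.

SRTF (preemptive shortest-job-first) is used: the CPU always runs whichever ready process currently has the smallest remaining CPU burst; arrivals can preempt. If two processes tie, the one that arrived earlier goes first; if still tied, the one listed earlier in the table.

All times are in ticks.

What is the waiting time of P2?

0

Schedule: | P2 0-1 | P1 1-7 | P3 7-13 | P4 13-20 |
Completion: P1=7  P2=1  P3=13  P4=20
Turnaround (C−A): P1=7  P2=1  P3=13  P4=20
Waiting(P2) = turnaround − burst = 1 − 1 = 0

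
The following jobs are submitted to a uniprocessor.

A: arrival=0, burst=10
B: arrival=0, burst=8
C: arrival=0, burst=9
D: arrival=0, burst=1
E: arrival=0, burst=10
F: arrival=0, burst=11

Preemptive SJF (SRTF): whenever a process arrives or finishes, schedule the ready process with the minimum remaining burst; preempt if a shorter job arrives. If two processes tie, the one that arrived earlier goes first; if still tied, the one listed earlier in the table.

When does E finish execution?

Timeline: | D 0-1 | B 1-9 | C 9-18 | A 18-28 | E 28-38 | F 38-49 |
Completion: A=28  B=9  C=18  D=1  E=38  F=49
Turnaround (C−A): A=28  B=9  C=18  D=1  E=38  F=49

38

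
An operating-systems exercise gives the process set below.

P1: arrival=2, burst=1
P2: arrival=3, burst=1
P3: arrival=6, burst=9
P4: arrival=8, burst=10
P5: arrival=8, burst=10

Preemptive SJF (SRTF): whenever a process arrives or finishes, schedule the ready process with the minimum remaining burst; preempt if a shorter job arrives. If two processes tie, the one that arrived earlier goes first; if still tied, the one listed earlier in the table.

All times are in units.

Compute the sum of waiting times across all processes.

24

Timeline: | idle 0-2 | P1 2-3 | P2 3-4 | idle 4-6 | P3 6-15 | P4 15-25 | P5 25-35 |
Completion: P1=3  P2=4  P3=15  P4=25  P5=35
Turnaround (C−A): P1=1  P2=1  P3=9  P4=17  P5=27
Waiting = turnaround − burst: P1=0, P2=0, P3=0, P4=7, P5=17
Total waiting = 0 + 0 + 0 + 7 + 17 = 24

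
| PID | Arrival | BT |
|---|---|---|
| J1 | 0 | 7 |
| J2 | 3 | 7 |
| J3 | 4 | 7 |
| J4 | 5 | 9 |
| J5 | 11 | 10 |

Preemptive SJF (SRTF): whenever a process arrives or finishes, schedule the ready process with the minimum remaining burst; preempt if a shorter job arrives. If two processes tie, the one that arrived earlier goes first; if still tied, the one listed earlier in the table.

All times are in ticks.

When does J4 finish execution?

30

Timeline: | J1 0-7 | J2 7-14 | J3 14-21 | J4 21-30 | J5 30-40 |
Completion: J1=7  J2=14  J3=21  J4=30  J5=40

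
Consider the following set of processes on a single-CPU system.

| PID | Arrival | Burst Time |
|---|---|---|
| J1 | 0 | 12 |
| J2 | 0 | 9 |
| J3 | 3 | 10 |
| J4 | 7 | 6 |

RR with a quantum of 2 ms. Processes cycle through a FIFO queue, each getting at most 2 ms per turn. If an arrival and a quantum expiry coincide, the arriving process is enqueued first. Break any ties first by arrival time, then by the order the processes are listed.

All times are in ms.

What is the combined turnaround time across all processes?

Gantt: | J1 0-2 | J2 2-4 | J1 4-6 | J3 6-8 | J2 8-10 | J1 10-12 | J4 12-14 | J3 14-16 | J2 16-18 | J1 18-20 | J4 20-22 | J3 22-24 | J2 24-26 | J1 26-28 | J4 28-30 | J3 30-32 | J2 32-33 | J1 33-35 | J3 35-37 |
Completion: J1=35  J2=33  J3=37  J4=30
Turnaround (C−A): J1=35  J2=33  J3=34  J4=23
Turnaround = completion − arrival: J1=35, J2=33, J3=34, J4=23
Total turnaround = 35 + 33 + 34 + 23 = 125

125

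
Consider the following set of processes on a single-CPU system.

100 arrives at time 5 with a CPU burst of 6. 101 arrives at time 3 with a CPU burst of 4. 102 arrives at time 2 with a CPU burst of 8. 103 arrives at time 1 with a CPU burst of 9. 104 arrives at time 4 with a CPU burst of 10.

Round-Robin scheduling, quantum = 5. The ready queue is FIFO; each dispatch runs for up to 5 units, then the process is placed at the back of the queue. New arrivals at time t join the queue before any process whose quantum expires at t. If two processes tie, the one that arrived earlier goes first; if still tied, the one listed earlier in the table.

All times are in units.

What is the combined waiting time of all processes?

99

Gantt: | idle 0-1 | 103 1-6 | 102 6-11 | 101 11-15 | 104 15-20 | 100 20-25 | 103 25-29 | 102 29-32 | 104 32-37 | 100 37-38 |
Completion: 100=38  101=15  102=32  103=29  104=37
Waiting = turnaround − burst: 100=27, 101=8, 102=22, 103=19, 104=23
Total waiting = 27 + 8 + 22 + 19 + 23 = 99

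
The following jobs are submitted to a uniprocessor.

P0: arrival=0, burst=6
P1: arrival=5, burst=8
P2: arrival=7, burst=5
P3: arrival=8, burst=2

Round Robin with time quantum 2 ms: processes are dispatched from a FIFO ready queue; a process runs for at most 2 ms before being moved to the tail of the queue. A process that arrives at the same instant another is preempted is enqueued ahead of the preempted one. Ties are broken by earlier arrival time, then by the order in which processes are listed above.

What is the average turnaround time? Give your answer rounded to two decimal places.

Timeline: | P0 0-6 | P1 6-8 | P2 8-10 | P3 10-12 | P1 12-14 | P2 14-16 | P1 16-18 | P2 18-19 | P1 19-21 |
Completion: P0=6  P1=21  P2=19  P3=12
Turnaround times: P0=6, P1=16, P2=12, P3=4
Average turnaround = (6+16+12+4) / 4 = 38/4 = 9.50

9.50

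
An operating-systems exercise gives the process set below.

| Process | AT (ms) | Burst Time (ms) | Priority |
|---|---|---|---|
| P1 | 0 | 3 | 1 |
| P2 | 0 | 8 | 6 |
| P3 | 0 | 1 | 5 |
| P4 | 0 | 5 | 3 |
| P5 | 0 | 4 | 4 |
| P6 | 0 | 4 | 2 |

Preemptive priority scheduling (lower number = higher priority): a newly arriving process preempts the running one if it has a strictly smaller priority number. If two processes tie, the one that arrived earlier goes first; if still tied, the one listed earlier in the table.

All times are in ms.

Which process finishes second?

Gantt: | P1 0-3 | P6 3-7 | P4 7-12 | P5 12-16 | P3 16-17 | P2 17-25 |
Completion: P1=3  P2=25  P3=17  P4=12  P5=16  P6=7
Turnaround (C−A): P1=3  P2=25  P3=17  P4=12  P5=16  P6=7
Finish order: P1 → P6 → P4 → P5 → P3 → P2

P6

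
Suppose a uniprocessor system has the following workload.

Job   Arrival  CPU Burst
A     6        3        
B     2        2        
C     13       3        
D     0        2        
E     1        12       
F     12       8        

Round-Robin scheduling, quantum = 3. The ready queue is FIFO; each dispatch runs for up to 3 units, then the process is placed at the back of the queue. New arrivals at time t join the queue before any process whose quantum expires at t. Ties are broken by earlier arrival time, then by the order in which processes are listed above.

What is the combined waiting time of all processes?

35

Gantt: | D 0-2 | E 2-5 | B 5-7 | E 7-10 | A 10-13 | E 13-16 | F 16-19 | C 19-22 | E 22-25 | F 25-30 |
Completion: A=13  B=7  C=22  D=2  E=25  F=30
Waiting = turnaround − burst: A=4, B=3, C=6, D=0, E=12, F=10
Total waiting = 4 + 3 + 6 + 0 + 12 + 10 = 35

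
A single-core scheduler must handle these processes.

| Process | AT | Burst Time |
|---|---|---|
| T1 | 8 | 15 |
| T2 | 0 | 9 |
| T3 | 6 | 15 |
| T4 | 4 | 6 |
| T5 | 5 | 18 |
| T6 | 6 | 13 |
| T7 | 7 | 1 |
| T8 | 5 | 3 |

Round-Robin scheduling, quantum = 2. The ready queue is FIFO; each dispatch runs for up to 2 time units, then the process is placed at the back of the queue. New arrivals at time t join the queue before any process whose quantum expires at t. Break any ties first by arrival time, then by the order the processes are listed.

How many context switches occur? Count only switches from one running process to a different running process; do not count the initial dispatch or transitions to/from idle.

41

Gantt: | T2 0-4 | T4 4-6 | T2 6-8 | T5 8-10 | T8 10-12 | T3 12-14 | T6 14-16 | T4 16-18 | T7 18-19 | T1 19-21 | T2 21-23 | T5 23-25 | T8 25-26 | T3 26-28 | T6 28-30 | T4 30-32 | T1 32-34 | T2 34-35 | T5 35-37 | T3 37-39 | T6 39-41 | T1 41-43 | T5 43-45 | T3 45-47 | T6 47-49 | T1 49-51 | T5 51-53 | T3 53-55 | T6 55-57 | T1 57-59 | T5 59-61 | T3 61-63 | T6 63-65 | T1 65-67 | T5 67-69 | T3 69-71 | T6 71-72 | T1 72-74 | T5 74-76 | T3 76-77 | T1 77-78 | T5 78-80 |
Completion: T1=78  T2=35  T3=77  T4=32  T5=80  T6=72  T7=19  T8=26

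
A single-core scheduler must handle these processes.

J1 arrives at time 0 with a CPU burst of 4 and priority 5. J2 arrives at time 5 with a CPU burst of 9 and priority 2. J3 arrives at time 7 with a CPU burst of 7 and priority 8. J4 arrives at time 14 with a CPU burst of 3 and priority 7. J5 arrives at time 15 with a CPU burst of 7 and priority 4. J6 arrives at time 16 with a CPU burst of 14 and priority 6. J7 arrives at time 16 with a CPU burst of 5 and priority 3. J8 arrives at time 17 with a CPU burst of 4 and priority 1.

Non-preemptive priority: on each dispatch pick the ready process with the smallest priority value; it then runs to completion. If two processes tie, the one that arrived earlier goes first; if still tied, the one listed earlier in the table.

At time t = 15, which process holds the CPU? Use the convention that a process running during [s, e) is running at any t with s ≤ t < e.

Gantt: | J1 0-4 | idle 4-5 | J2 5-14 | J4 14-17 | J8 17-21 | J7 21-26 | J5 26-33 | J6 33-47 | J3 47-54 |
Completion: J1=4  J2=14  J3=54  J4=17  J5=33  J6=47  J7=26  J8=21

J4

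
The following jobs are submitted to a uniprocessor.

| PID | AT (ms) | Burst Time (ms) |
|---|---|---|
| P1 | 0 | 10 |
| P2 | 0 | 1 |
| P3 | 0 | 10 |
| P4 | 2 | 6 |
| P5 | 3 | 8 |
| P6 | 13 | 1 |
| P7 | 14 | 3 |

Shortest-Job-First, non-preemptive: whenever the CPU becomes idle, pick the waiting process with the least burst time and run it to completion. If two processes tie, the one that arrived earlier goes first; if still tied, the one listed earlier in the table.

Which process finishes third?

Timeline: | P2 0-1 | P1 1-11 | P4 11-17 | P6 17-18 | P7 18-21 | P5 21-29 | P3 29-39 |
Completion: P1=11  P2=1  P3=39  P4=17  P5=29  P6=18  P7=21
Turnaround (C−A): P1=11  P2=1  P3=39  P4=15  P5=26  P6=5  P7=7
Finish order: P2 → P1 → P4 → P6 → P7 → P5 → P3

P4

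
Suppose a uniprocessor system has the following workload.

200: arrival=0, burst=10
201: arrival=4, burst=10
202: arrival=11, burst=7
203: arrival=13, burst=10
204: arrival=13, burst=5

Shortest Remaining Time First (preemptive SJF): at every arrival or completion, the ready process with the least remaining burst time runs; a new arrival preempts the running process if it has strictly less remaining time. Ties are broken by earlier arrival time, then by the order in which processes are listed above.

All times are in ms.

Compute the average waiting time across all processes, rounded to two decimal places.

Schedule: | 200 0-10 | 201 10-11 | 202 11-18 | 204 18-23 | 201 23-32 | 203 32-42 |
Completion: 200=10  201=32  202=18  203=42  204=23
Turnaround (C−A): 200=10  201=28  202=7  203=29  204=10
Waiting times: 200=0, 201=18, 202=0, 203=19, 204=5
Average waiting = (0+18+0+19+5) / 5 = 42/5 = 8.40

8.40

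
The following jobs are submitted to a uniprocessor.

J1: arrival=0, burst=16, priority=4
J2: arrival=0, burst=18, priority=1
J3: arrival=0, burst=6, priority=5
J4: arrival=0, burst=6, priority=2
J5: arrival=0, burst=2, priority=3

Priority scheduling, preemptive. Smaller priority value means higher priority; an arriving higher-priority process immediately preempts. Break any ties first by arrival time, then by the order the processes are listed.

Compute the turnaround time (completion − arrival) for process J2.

18

Timeline: | J2 0-18 | J4 18-24 | J5 24-26 | J1 26-42 | J3 42-48 |
Completion: J1=42  J2=18  J3=48  J4=24  J5=26
Turnaround(J2) = completion − arrival = 18 − 0 = 18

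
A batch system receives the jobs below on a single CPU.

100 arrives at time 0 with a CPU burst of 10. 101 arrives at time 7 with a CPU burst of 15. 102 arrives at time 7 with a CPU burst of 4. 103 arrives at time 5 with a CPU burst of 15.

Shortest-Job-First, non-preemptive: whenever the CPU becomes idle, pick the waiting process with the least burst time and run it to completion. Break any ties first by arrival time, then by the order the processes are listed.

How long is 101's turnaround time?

37

Gantt: | 100 0-10 | 102 10-14 | 103 14-29 | 101 29-44 |
Completion: 100=10  101=44  102=14  103=29
Turnaround (C−A): 100=10  101=37  102=7  103=24
Turnaround(101) = completion − arrival = 44 − 7 = 37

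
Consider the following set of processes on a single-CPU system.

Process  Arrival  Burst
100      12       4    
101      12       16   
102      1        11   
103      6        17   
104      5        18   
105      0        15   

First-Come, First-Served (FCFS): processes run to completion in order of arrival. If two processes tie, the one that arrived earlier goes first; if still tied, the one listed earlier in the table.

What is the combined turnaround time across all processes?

Gantt: | 105 0-15 | 102 15-26 | 104 26-44 | 103 44-61 | 100 61-65 | 101 65-81 |
Completion: 100=65  101=81  102=26  103=61  104=44  105=15
Turnaround (C−A): 100=53  101=69  102=25  103=55  104=39  105=15
Turnaround = completion − arrival: 100=53, 101=69, 102=25, 103=55, 104=39, 105=15
Total turnaround = 53 + 69 + 25 + 55 + 39 + 15 = 256

256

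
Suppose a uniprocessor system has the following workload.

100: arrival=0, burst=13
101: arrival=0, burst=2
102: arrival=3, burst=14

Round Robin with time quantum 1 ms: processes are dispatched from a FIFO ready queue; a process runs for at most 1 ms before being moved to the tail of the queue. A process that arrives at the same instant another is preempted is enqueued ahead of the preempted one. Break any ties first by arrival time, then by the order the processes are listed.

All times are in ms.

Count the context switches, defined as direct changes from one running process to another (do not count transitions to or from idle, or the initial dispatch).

26

Schedule: | 100 0-1 | 101 1-2 | 100 2-3 | 101 3-4 | 102 4-5 | 100 5-6 | 102 6-7 | 100 7-8 | 102 8-9 | 100 9-10 | 102 10-11 | 100 11-12 | 102 12-13 | 100 13-14 | 102 14-15 | 100 15-16 | 102 16-17 | 100 17-18 | 102 18-19 | 100 19-20 | 102 20-21 | 100 21-22 | 102 22-23 | 100 23-24 | 102 24-25 | 100 25-26 | 102 26-29 |
Completion: 100=26  101=4  102=29
Turnaround (C−A): 100=26  101=4  102=26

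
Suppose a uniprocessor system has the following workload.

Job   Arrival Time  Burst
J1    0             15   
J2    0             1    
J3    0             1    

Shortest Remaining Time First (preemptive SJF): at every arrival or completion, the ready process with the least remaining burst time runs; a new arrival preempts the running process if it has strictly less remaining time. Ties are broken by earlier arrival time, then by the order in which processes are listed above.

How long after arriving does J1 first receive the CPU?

2

Gantt: | J2 0-1 | J3 1-2 | J1 2-17 |
Completion: J1=17  J2=1  J3=2
Response(J1) = first start − arrival = 2 − 0 = 2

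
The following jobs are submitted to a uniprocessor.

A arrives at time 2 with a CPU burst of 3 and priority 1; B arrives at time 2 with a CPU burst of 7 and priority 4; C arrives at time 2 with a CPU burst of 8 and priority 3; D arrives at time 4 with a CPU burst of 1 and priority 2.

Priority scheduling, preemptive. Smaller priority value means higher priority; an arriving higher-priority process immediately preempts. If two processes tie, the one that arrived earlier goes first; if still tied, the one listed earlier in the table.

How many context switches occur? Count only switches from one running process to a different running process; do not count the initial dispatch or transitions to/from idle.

Gantt: | idle 0-2 | A 2-5 | D 5-6 | C 6-14 | B 14-21 |
Completion: A=5  B=21  C=14  D=6
Turnaround (C−A): A=3  B=19  C=12  D=2

3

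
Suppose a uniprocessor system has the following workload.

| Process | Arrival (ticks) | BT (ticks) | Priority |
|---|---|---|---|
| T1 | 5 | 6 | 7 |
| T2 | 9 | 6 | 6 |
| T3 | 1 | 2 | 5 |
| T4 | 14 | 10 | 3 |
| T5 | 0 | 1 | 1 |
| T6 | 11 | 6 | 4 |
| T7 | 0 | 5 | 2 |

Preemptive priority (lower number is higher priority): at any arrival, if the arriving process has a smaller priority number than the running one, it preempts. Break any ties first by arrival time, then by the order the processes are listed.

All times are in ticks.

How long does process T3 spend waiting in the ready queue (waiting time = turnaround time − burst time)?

5

Gantt: | T5 0-1 | T7 1-6 | T3 6-8 | T1 8-9 | T2 9-11 | T6 11-14 | T4 14-24 | T6 24-27 | T2 27-31 | T1 31-36 |
Completion: T1=36  T2=31  T3=8  T4=24  T5=1  T6=27  T7=6
Waiting(T3) = turnaround − burst = 7 − 2 = 5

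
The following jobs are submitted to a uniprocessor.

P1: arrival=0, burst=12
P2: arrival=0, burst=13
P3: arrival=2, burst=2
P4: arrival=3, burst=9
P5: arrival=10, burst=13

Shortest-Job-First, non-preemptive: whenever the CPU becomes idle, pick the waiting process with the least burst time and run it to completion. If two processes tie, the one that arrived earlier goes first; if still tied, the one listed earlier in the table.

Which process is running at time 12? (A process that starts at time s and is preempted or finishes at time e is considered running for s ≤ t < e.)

P3

Schedule: | P1 0-12 | P3 12-14 | P4 14-23 | P2 23-36 | P5 36-49 |
Completion: P1=12  P2=36  P3=14  P4=23  P5=49
Turnaround (C−A): P1=12  P2=36  P3=12  P4=20  P5=39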